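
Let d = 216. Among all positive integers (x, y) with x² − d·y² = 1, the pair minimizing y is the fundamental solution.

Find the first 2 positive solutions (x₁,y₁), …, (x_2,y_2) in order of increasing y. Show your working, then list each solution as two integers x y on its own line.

d=216: √d = [14; 1,2,3,2,1,28] (ℓ=6, even), read p_5/q_5
i=0: a=14 ⇒ p=14, q=1
…
i=4: a=2 ⇒ p=338, q=23
i=5: a=1 ⇒ p=485, q=33
fundamental: x₁=485, y₁=33  (since 235225 − 216·1089 = 1)
k=2:  x_2 = 485·485+216·33·33 = 470449,  y_2 = 485·33+33·485 = 32010

485 33
470449 32010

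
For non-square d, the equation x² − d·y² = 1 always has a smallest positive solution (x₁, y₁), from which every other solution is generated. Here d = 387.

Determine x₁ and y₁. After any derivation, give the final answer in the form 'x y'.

√387 → a₀=19, period (1,2,19,2,1,38); ℓ=6 even so k=5
a_0=19:  p_0=19·1+0=19,  q_0=19·0+1=1
a_1=1:  p_1=1·19+1=20,  q_1=1·1+0=1
…
a_4=2:  p_4=2·1141+59=2341,  q_4=2·58+3=119
a_5=1:  p_5=1·2341+1141=3482,  q_5=1·119+58=177
→ (3482, 177).  Check: 3482²=12124324, 387·177²=12124323, difference 1.

3482 177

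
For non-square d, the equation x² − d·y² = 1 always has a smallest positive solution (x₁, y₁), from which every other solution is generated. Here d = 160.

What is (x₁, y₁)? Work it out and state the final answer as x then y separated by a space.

721 57

√160 = [12; 1,1,1,5,1,1,1,24, …], period ℓ=8 (even) → k=7
step 0: (12, 1)  from 12·(1,0) + (0,1)
…
step 3: (38, 3)  from 1·(25,2) + (13,1)
…
step 6: (468, 37)  from 1·(253,20) + (215,17)
step 7: (721, 57)  from 1·(468,37) + (253,20)
(x₁, y₁) = (721, 57);  721² − 160·57² = 1 ✓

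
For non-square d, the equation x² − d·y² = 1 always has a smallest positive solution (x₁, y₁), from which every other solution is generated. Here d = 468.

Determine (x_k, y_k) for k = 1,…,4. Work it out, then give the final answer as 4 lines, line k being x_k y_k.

649 30
842401 38940
1093435849 50544090
1419278889601 65606189880

d=468: √d = [21; 1,1,1,2,1,1,1,42] (ℓ=8, even), read p_7/q_7
i=0: a=21 ⇒ p=21, q=1
i=1: a=1 ⇒ p=22, q=1
i=2: a=1 ⇒ p=43, q=2
…
i=5: a=1 ⇒ p=238, q=11
i=6: a=1 ⇒ p=411, q=19
i=7: a=1 ⇒ p=649, q=30
fundamental: x₁=649, y₁=30  (since 421201 − 468·900 = 1)
(649+30√468)^2 = 842401 + 38940√468
(649+30√468)^3 = 1093435849 + 50544090√468
(649+30√468)^4 = 1419278889601 + 65606189880√468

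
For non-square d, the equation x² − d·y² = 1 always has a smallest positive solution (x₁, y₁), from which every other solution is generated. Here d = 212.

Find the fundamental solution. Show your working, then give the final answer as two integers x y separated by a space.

66249 4550

d=212: √d = [14; 1,1,3,1,1,…,1,1,28] (ℓ=14, even), read p_13/q_13
i=0: a=14 ⇒ p=14, q=1
i=1: a=1 ⇒ p=15, q=1
i=2: a=1 ⇒ p=29, q=2
…
i=4: a=1 ⇒ p=131, q=9
i=5: a=1 ⇒ p=233, q=16
i=6: a=1 ⇒ p=364, q=25
…
i=8: a=1 ⇒ p=2781, q=191
…
i=10: a=1 ⇒ p=7979, q=548
…
i=12: a=1 ⇒ p=37114, q=2549
i=13: a=1 ⇒ p=66249, q=4550
(x₁, y₁) = (66249, 4550);  66249² − 212·4550² = 1 ✓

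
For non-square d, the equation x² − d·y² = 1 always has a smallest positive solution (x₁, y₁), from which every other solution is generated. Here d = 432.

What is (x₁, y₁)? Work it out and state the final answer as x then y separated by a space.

1351 65

√432 → a₀=20, period (1,3,1,1,1,3,1,40); ℓ=8 even so k=7
step 0: (20, 1)  from 20·(1,0) + (0,1)
…
step 2: (83, 4)  from 3·(21,1) + (20,1)
…
step 4: (187, 9)  from 1·(104,5) + (83,4)
step 5: (291, 14)  from 1·(187,9) + (104,5)
step 6: (1060, 51)  from 3·(291,14) + (187,9)
step 7: (1351, 65)  from 1·(1060,51) + (291,14)
→ (1351, 65).  Check: 1351²=1825201, 432·65²=1825200, difference 1.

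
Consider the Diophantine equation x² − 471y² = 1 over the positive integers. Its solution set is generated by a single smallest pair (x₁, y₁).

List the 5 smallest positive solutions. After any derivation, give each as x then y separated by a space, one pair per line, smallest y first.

d=471: √d = [21; 1,2,2,1,3,…,2,1,42] (ℓ=14, even), read p_13/q_13
step 0: (21, 1)  from 21·(1,0) + (0,1)
step 1: (22, 1)  from 1·(21,1) + (1,0)
step 2: (65, 3)  from 2·(22,1) + (21,1)
…
step 6: (3429, 158)  from 4·(803,37) + (217,10)
step 7: (48809, 2249)  from 14·(3429,158) + (803,37)
…
step 11: (2331742, 107441)  from 2·(843469,38865) + (644804,29711)
step 12: (5506953, 253747)  from 2·(2331742,107441) + (843469,38865)
step 13: (7838695, 361188)  from 1·(5506953,253747) + (2331742,107441)
→ (7838695, 361188).  Check: 7838695²=61445139303025, 471·361188²=61445139303024, difference 1.
(x_2, y_2) = (7838695·7838695 + 471·361188·361188, 7838695·361188 + 361188·7838695) = (122890278606049, 5662485139320)
(x_3, y_3) = (7838695·122890278606049 + 471·361188·5662485139320, 7838695·5662485139320 + 361188·122890278606049) = (1926598824915678693415, 88772987898323613612)
(x_4, y_4) = (7838695·1926598824915678693415 + 471·361188·88772987898323613612, 7838695·88772987898323613612 + 361188·1926598824915678693415) = (30204041151744689101078780801, 1391728752747293974319493360)
(x_5, y_5) = (7838695·30204041151744689101078780801 + 471·361188·1391728752747293974319493360, 7838695·1391728752747293974319493360 + 361188·30204041151744689101078780801) = (473520532711948744867536551663095975, 21818674431032810307068783683516788)

7838695 361188
122890278606049 5662485139320
1926598824915678693415 88772987898323613612
30204041151744689101078780801 1391728752747293974319493360
473520532711948744867536551663095975 21818674431032810307068783683516788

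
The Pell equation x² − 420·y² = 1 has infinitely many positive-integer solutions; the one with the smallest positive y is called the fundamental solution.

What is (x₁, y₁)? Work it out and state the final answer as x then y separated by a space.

√420 = [20; 2,40, …], period ℓ=2 (even) → k=1
i=0: a=20 ⇒ p=20, q=1
i=1: a=2 ⇒ p=41, q=2
(x₁, y₁) = (41, 2);  41² − 420·2² = 1 ✓

41 2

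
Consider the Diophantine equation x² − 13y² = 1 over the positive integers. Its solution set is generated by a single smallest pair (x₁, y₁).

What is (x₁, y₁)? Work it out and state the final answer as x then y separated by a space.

649 180

d=13: √d = [3; 1,1,1,1,6] (ℓ=5, odd), read p_9/q_9
step 0: (3, 1)  from 3·(1,0) + (0,1)
…
step 7: (256, 71)  from 1·(137,38) + (119,33)
step 8: (393, 109)  from 1·(256,71) + (137,38)
step 9: (649, 180)  from 1·(393,109) + (256,71)
fundamental: x₁=649, y₁=180  (since 421201 − 13·32400 = 1)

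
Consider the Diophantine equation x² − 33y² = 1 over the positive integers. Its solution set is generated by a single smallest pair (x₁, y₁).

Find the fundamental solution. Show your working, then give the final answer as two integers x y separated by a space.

23 4

√33 = [5; 1,2,1,10, …], period ℓ=4 (even) → k=3
step 0: (5, 1)  from 5·(1,0) + (0,1)
…
step 2: (17, 3)  from 2·(6,1) + (5,1)
step 3: (23, 4)  from 1·(17,3) + (6,1)
fundamental: x₁=23, y₁=4  (since 529 − 33·16 = 1)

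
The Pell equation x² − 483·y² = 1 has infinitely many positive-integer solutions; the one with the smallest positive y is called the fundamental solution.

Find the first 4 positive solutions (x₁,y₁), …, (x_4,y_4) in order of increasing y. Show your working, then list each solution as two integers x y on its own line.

√483 = [21; 1,42, …], period ℓ=2 (even) → k=1
a_0=21:  p_0=21·1+0=21,  q_0=21·0+1=1
a_1=1:  p_1=1·21+1=22,  q_1=1·1+0=1
fundamental: x₁=22, y₁=1  (since 484 − 483·1 = 1)
(x_2, y_2) = (22·22 + 483·1·1, 22·1 + 1·22) = (967, 44)
(x_3, y_3) = (22·967 + 483·1·44, 22·44 + 1·967) = (42526, 1935)
(x_4, y_4) = (22·42526 + 483·1·1935, 22·1935 + 1·42526) = (1870177, 85096)

22 1
967 44
42526 1935
1870177 85096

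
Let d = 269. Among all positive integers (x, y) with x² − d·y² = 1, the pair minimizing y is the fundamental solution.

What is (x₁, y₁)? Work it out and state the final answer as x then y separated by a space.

13449 820

[16; 2,2,32] for √269; ℓ=3 ⇒ convergent index 5
i=0: a=16 ⇒ p=16, q=1
…
i=4: a=2 ⇒ p=5396, q=329
i=5: a=2 ⇒ p=13449, q=820
fundamental: x₁=13449, y₁=820  (since 180875601 − 269·672400 = 1)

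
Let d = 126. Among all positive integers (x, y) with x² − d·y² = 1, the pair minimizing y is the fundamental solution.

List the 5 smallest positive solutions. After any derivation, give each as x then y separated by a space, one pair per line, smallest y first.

449 40
403201 35920
362074049 32256120
325142092801 28965959840
291977237261249 26011399680200

√126 = [11; 4,2,4,22, …], period ℓ=4 (even) → k=3
step 0: (11, 1)  from 11·(1,0) + (0,1)
step 1: (45, 4)  from 4·(11,1) + (1,0)
step 2: (101, 9)  from 2·(45,4) + (11,1)
step 3: (449, 40)  from 4·(101,9) + (45,4)
→ (449, 40).  Check: 449²=201601, 126·40²=201600, difference 1.
(449+40√126)^2 = 403201 + 35920√126
(449+40√126)^3 = 362074049 + 32256120√126
(449+40√126)^4 = 325142092801 + 28965959840√126
(449+40√126)^5 = 291977237261249 + 26011399680200√126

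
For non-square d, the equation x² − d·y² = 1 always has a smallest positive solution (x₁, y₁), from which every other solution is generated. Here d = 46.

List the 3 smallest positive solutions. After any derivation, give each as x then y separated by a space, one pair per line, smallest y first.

24335 3588
1184384449 174627960
57643991108495 8499142809612

[6; 1,3,1,1,2,6,2,1,1,3,1,12] for √46; ℓ=12 ⇒ convergent index 11
i=0: a=6 ⇒ p=6, q=1
i=1: a=1 ⇒ p=7, q=1
i=2: a=3 ⇒ p=27, q=4
i=3: a=1 ⇒ p=34, q=5
i=4: a=1 ⇒ p=61, q=9
i=5: a=2 ⇒ p=156, q=23
…
i=7: a=2 ⇒ p=2150, q=317
i=8: a=1 ⇒ p=3147, q=464
…
i=10: a=3 ⇒ p=19038, q=2807
i=11: a=1 ⇒ p=24335, q=3588
→ (24335, 3588).  Check: 24335²=592192225, 46·3588²=592192224, difference 1.
(x_2, y_2) = (24335·24335 + 46·3588·3588, 24335·3588 + 3588·24335) = (1184384449, 174627960)
(x_3, y_3) = (24335·1184384449 + 46·3588·174627960, 24335·174627960 + 3588·1184384449) = (57643991108495, 8499142809612)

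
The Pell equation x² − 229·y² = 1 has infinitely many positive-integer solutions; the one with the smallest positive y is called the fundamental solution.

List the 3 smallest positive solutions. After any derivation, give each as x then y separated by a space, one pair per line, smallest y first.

√229 → a₀=15, period (7,1,1,7,30); ℓ=5 odd so k=9
k=0  a_k=15  p_k/q_k = 15/1
…
k=3  a_k=1  p_k/q_k = 227/15
…
k=8  a_k=1  p_k/q_k = 776325/51301
k=9  a_k=7  p_k/q_k = 5848201/386460
fundamental: x₁=5848201, y₁=386460  (since 34201454936401 − 229·149351331600 = 1)
(x_2, y_2) = (5848201·5848201 + 229·386460·386460, 5848201·386460 + 386460·5848201) = (68402909872801, 4520191516920)
(x_3, y_3) = (5848201·68402909872801 + 229·386460·4520191516920, 5848201·4520191516920 + 386460·68402909872801) = (800067931842043513801, 52869977098885735380)

5848201 386460
68402909872801 4520191516920
800067931842043513801 52869977098885735380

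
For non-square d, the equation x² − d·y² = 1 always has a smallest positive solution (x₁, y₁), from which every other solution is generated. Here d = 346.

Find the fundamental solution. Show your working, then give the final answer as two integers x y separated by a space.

d=346: √d = [18; 1,1,1,1,36] (ℓ=5, odd), read p_9/q_9
a_0=18:  p_0=18·1+0=18,  q_0=18·0+1=1
…
a_2=1:  p_2=1·19+18=37,  q_2=1·1+1=2
…
a_4=1:  p_4=1·56+37=93,  q_4=1·3+2=5
…
a_6=1:  p_6=1·3404+93=3497,  q_6=1·183+5=188
…
a_8=1:  p_8=1·6901+3497=10398,  q_8=1·371+188=559
a_9=1:  p_9=1·10398+6901=17299,  q_9=1·559+371=930
fundamental: x₁=17299, y₁=930  (since 299255401 − 346·864900 = 1)

17299 930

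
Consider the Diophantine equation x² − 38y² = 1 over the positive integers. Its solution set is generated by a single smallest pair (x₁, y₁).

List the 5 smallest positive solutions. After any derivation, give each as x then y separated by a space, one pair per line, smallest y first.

37 6
2737 444
202501 32850
14982337 2430456
1108490437 179820894

√38 = [6; 6,12, …], period ℓ=2 (even) → k=1
k=0  a_k=6  p_k/q_k = 6/1
k=1  a_k=6  p_k/q_k = 37/6
(x₁, y₁) = (37, 6);  37² − 38·6² = 1 ✓
n=2: (37,6)∘(37,6) = (37·37+38·6·6, 37·6+6·37) = (2737,444)
n=3: (2737,444)∘(37,6) = (37·2737+38·6·444, 37·444+6·2737) = (202501,32850)
n=4: (202501,32850)∘(37,6) = (37·202501+38·6·32850, 37·32850+6·202501) = (14982337,2430456)
n=5: (14982337,2430456)∘(37,6) = (37·14982337+38·6·2430456, 37·2430456+6·14982337) = (1108490437,179820894)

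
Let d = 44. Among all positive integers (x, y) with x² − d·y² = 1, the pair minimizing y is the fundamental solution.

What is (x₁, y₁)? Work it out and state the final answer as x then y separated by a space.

199 30

d=44: √d = [6; 1,1,1,2,1,1,1,12] (ℓ=8, even), read p_7/q_7
a_0=6:  p_0=6·1+0=6,  q_0=6·0+1=1
…
a_4=2:  p_4=2·20+13=53,  q_4=2·3+2=8
…
a_6=1:  p_6=1·73+53=126,  q_6=1·11+8=19
a_7=1:  p_7=1·126+73=199,  q_7=1·19+11=30
→ (199, 30).  Check: 199²=39601, 44·30²=39600, difference 1.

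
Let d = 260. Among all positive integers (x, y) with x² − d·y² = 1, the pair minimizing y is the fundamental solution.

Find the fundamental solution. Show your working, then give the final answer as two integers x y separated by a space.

d=260: √d = [16; 8,32] (ℓ=2, even), read p_1/q_1
a_0=16:  p_0=16·1+0=16,  q_0=16·0+1=1
a_1=8:  p_1=8·16+1=129,  q_1=8·1+0=8
fundamental: x₁=129, y₁=8  (since 16641 − 260·64 = 1)

129 8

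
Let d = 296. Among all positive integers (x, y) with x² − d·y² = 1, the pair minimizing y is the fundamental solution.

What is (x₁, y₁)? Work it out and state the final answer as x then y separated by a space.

√296 → a₀=17, period (4,1,7,1,4,34); ℓ=6 even so k=5
step 0: (17, 1)  from 17·(1,0) + (0,1)
step 1: (69, 4)  from 4·(17,1) + (1,0)
step 2: (86, 5)  from 1·(69,4) + (17,1)
step 3: (671, 39)  from 7·(86,5) + (69,4)
step 4: (757, 44)  from 1·(671,39) + (86,5)
step 5: (3699, 215)  from 4·(757,44) + (671,39)
fundamental: x₁=3699, y₁=215  (since 13682601 − 296·46225 = 1)

3699 215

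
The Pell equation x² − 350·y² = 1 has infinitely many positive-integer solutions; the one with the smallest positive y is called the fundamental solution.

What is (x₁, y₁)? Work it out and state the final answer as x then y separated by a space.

√350 = [18; 1,2,2,2,1,36, …], period ℓ=6 (even) → k=5
k=0  a_k=18  p_k/q_k = 18/1
k=1  a_k=1  p_k/q_k = 19/1
…
k=3  a_k=2  p_k/q_k = 131/7
k=4  a_k=2  p_k/q_k = 318/17
k=5  a_k=1  p_k/q_k = 449/24
fundamental: x₁=449, y₁=24  (since 201601 − 350·576 = 1)

449 24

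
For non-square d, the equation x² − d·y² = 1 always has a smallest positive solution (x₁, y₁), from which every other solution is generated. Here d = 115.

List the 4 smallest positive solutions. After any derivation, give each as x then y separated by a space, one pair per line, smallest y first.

√115 = [10; 1,2,1,1,1,1,1,2,1,20, …], period ℓ=10 (even) → k=9
a_0=10:  p_0=10·1+0=10,  q_0=10·0+1=1
a_1=1:  p_1=1·10+1=11,  q_1=1·1+0=1
a_2=2:  p_2=2·11+10=32,  q_2=2·1+1=3
…
a_7=1:  p_7=1·193+118=311,  q_7=1·18+11=29
a_8=2:  p_8=2·311+193=815,  q_8=2·29+18=76
a_9=1:  p_9=1·815+311=1126,  q_9=1·76+29=105
fundamental: x₁=1126, y₁=105  (since 1267876 − 115·11025 = 1)
k=2:  x_2 = 1126·1126+115·105·105 = 2535751,  y_2 = 1126·105+105·1126 = 236460
k=3:  x_3 = 1126·2535751+115·105·236460 = 5710510126,  y_3 = 1126·236460+105·2535751 = 532507815
k=4:  x_4 = 1126·5710510126+115·105·532507815 = 12860066268001,  y_4 = 1126·532507815+105·5710510126 = 1199207362920

1126 105
2535751 236460
5710510126 532507815
12860066268001 1199207362920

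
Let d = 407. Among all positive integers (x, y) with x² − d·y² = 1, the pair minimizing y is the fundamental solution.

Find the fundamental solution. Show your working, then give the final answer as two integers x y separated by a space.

2663 132

√407 = [20; 5,1,2,1,5,40, …], period ℓ=6 (even) → k=5
k=0  a_k=20  p_k/q_k = 20/1
…
k=2  a_k=1  p_k/q_k = 121/6
k=3  a_k=2  p_k/q_k = 343/17
k=4  a_k=1  p_k/q_k = 464/23
k=5  a_k=5  p_k/q_k = 2663/132
fundamental: x₁=2663, y₁=132  (since 7091569 − 407·17424 = 1)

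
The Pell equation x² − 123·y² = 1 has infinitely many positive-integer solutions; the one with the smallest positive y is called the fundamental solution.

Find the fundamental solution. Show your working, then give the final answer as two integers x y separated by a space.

[11; 11,22] for √123; ℓ=2 ⇒ convergent index 1
k=0  a_k=11  p_k/q_k = 11/1
k=1  a_k=11  p_k/q_k = 122/11
→ (122, 11).  Check: 122²=14884, 123·11²=14883, difference 1.

122 11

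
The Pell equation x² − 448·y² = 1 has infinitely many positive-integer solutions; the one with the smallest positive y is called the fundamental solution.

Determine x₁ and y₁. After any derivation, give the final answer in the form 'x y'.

d=448: √d = [21; 6,42] (ℓ=2, even), read p_1/q_1
i=0: a=21 ⇒ p=21, q=1
i=1: a=6 ⇒ p=127, q=6
(x₁, y₁) = (127, 6);  127² − 448·6² = 1 ✓

127 6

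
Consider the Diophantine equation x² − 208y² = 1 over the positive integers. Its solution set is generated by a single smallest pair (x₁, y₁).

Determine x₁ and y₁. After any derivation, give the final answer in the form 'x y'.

√208 → a₀=14, period (2,2,1,2,2,28); ℓ=6 even so k=5
step 0: (14, 1)  from 14·(1,0) + (0,1)
…
step 2: (72, 5)  from 2·(29,2) + (14,1)
step 3: (101, 7)  from 1·(72,5) + (29,2)
step 4: (274, 19)  from 2·(101,7) + (72,5)
step 5: (649, 45)  from 2·(274,19) + (101,7)
→ (649, 45).  Check: 649²=421201, 208·45²=421200, difference 1.

649 45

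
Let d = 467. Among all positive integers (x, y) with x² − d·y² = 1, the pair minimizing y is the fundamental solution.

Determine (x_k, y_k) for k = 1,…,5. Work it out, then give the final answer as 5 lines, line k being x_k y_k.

√467 → a₀=21, period (1,1,1,1,3,…,1,1,42); ℓ=14 even so k=13
a_0=21:  p_0=21·1+0=21,  q_0=21·0+1=1
a_1=1:  p_1=1·21+1=22,  q_1=1·1+0=1
a_2=1:  p_2=1·22+21=43,  q_2=1·1+1=2
a_3=1:  p_3=1·43+22=65,  q_3=1·2+1=3
a_4=1:  p_4=1·65+43=108,  q_4=1·3+2=5
a_5=3:  p_5=3·108+65=389,  q_5=3·5+3=18
a_6=3:  p_6=3·389+108=1275,  q_6=3·18+5=59
a_7=21:  p_7=21·1275+389=27164,  q_7=21·59+18=1257
…
a_9=3:  p_9=3·82767+27164=275465,  q_9=3·3830+1257=12747
a_10=1:  p_10=1·275465+82767=358232,  q_10=1·12747+3830=16577
a_11=1:  p_11=1·358232+275465=633697,  q_11=1·16577+12747=29324
a_12=1:  p_12=1·633697+358232=991929,  q_12=1·29324+16577=45901
a_13=1:  p_13=1·991929+633697=1625626,  q_13=1·45901+29324=75225
fundamental: x₁=1625626, y₁=75225  (since 2642659891876 − 467·5658800625 = 1)
(1625626+75225√467)^2 = 5285319783751 + 244575431700√467
(1625626+75225√467)^3 = 17183906517558380626 + 795176361465413175√467
(1625626+75225√467)^4 = 55869210433019434807260001 + 2585318735566902940613400√467
(1625626+75225√467)^5 = 181644882158758119549456134390626 + 8405522709648569143113732563625√467

1625626 75225
5285319783751 244575431700
17183906517558380626 795176361465413175
55869210433019434807260001 2585318735566902940613400
181644882158758119549456134390626 8405522709648569143113732563625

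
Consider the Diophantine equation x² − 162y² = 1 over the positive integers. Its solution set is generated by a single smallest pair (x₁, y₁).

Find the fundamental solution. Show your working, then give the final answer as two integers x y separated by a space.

19601 1540

[12; 1,2,1,2,12,2,1,2,1,24] for √162; ℓ=10 ⇒ convergent index 9
step 0: (12, 1)  from 12·(1,0) + (0,1)
…
step 2: (38, 3)  from 2·(13,1) + (12,1)
step 3: (51, 4)  from 1·(38,3) + (13,1)
step 4: (140, 11)  from 2·(51,4) + (38,3)
step 5: (1731, 136)  from 12·(140,11) + (51,4)
step 6: (3602, 283)  from 2·(1731,136) + (140,11)
…
step 8: (14268, 1121)  from 2·(5333,419) + (3602,283)
step 9: (19601, 1540)  from 1·(14268,1121) + (5333,419)
fundamental: x₁=19601, y₁=1540  (since 384199201 − 162·2371600 = 1)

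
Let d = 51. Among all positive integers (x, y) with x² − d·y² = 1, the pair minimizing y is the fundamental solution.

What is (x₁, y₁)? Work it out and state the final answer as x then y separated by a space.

[7; 7,14] for √51; ℓ=2 ⇒ convergent index 1
i=0: a=7 ⇒ p=7, q=1
i=1: a=7 ⇒ p=50, q=7
→ (50, 7).  Check: 50²=2500, 51·7²=2499, difference 1.

50 7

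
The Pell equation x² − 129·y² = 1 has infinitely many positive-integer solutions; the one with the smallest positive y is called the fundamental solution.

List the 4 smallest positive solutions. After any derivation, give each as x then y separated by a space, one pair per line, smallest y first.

[11; 2,1,3,1,6,1,3,1,2,22] for √129; ℓ=10 ⇒ convergent index 9
i=0: a=11 ⇒ p=11, q=1
i=1: a=2 ⇒ p=23, q=2
…
i=3: a=3 ⇒ p=125, q=11
i=4: a=1 ⇒ p=159, q=14
…
i=6: a=1 ⇒ p=1238, q=109
i=7: a=3 ⇒ p=4793, q=422
i=8: a=1 ⇒ p=6031, q=531
i=9: a=2 ⇒ p=16855, q=1484
fundamental: x₁=16855, y₁=1484  (since 284091025 − 129·2202256 = 1)
(16855+1484√129)^2 = 568182049 + 50025640√129
(16855+1484√129)^3 = 19153416854935 + 1686364322916√129
(16855+1484√129)^4 = 645661681611676801 + 56847341275472720√129

16855 1484
568182049 50025640
19153416854935 1686364322916
645661681611676801 56847341275472720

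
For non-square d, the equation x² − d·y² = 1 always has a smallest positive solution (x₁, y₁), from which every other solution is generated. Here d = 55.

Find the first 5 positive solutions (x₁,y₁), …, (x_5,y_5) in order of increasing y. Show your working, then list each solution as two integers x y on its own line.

d=55: √d = [7; 2,2,2,14] (ℓ=4, even), read p_3/q_3
i=0: a=7 ⇒ p=7, q=1
i=1: a=2 ⇒ p=15, q=2
i=2: a=2 ⇒ p=37, q=5
i=3: a=2 ⇒ p=89, q=12
→ (89, 12).  Check: 89²=7921, 55·12²=7920, difference 1.
k=2:  x_2 = 89·89+55·12·12 = 15841,  y_2 = 89·12+12·89 = 2136
k=3:  x_3 = 89·15841+55·12·2136 = 2819609,  y_3 = 89·2136+12·15841 = 380196
k=4:  x_4 = 89·2819609+55·12·380196 = 501874561,  y_4 = 89·380196+12·2819609 = 67672752
k=5:  x_5 = 89·501874561+55·12·67672752 = 89330852249,  y_5 = 89·67672752+12·501874561 = 12045369660

89 12
15841 2136
2819609 380196
501874561 67672752
89330852249 12045369660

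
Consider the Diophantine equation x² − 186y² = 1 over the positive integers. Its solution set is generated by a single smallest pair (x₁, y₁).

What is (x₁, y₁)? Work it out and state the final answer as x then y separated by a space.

[13; 1,1,1,3,4,3,1,1,1,26] for √186; ℓ=10 ⇒ convergent index 9
i=0: a=13 ⇒ p=13, q=1
i=1: a=1 ⇒ p=14, q=1
…
i=4: a=3 ⇒ p=150, q=11
…
i=6: a=3 ⇒ p=2073, q=152
i=7: a=1 ⇒ p=2714, q=199
i=8: a=1 ⇒ p=4787, q=351
i=9: a=1 ⇒ p=7501, q=550
→ (7501, 550).  Check: 7501²=56265001, 186·550²=56265000, difference 1.

7501 550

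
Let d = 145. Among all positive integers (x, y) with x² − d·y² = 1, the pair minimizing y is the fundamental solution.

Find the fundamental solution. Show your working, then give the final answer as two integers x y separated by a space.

d=145: √d = [12; 24] (ℓ=1, odd), read p_1/q_1
step 0: (12, 1)  from 12·(1,0) + (0,1)
step 1: (289, 24)  from 24·(12,1) + (1,0)
fundamental: x₁=289, y₁=24  (since 83521 − 145·576 = 1)

289 24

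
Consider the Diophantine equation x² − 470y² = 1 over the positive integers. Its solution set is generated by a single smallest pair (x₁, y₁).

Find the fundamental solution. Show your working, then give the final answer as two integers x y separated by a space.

√470 = [21; 1,2,8,2,1,42, …], period ℓ=6 (even) → k=5
k=0  a_k=21  p_k/q_k = 21/1
…
k=2  a_k=2  p_k/q_k = 65/3
k=3  a_k=8  p_k/q_k = 542/25
k=4  a_k=2  p_k/q_k = 1149/53
k=5  a_k=1  p_k/q_k = 1691/78
→ (1691, 78).  Check: 1691²=2859481, 470·78²=2859480, difference 1.

1691 78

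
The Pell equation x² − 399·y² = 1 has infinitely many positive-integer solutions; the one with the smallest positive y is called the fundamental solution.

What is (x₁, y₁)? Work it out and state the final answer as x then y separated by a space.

20 1

√399 = [19; 1,38, …], period ℓ=2 (even) → k=1
k=0  a_k=19  p_k/q_k = 19/1
k=1  a_k=1  p_k/q_k = 20/1
→ (20, 1).  Check: 20²=400, 399·1²=399, difference 1.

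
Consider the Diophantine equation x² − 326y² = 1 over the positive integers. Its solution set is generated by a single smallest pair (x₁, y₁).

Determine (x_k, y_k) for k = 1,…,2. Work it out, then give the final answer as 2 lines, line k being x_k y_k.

325 18
211249 11700

√326 = [18; 18,36, …], period ℓ=2 (even) → k=1
k=0  a_k=18  p_k/q_k = 18/1
k=1  a_k=18  p_k/q_k = 325/18
(x₁, y₁) = (325, 18);  325² − 326·18² = 1 ✓
k=2:  x_2 = 325·325+326·18·18 = 211249,  y_2 = 325·18+18·325 = 11700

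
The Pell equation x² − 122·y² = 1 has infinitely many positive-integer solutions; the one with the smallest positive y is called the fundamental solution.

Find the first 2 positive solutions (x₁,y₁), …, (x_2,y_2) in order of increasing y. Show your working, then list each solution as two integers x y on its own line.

243 22
118097 10692

d=122: √d = [11; 22] (ℓ=1, odd), read p_1/q_1
k=0  a_k=11  p_k/q_k = 11/1
k=1  a_k=22  p_k/q_k = 243/22
(x₁, y₁) = (243, 22);  243² − 122·22² = 1 ✓
(x_2, y_2) = (243·243 + 122·22·22, 243·22 + 22·243) = (118097, 10692)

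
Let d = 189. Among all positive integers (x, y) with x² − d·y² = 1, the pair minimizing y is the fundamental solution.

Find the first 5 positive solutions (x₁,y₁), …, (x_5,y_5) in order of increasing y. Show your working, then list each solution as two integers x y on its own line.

55 4
6049 440
665335 48396
73180801 5323120
8049222775 585494804

[13; 1,2,1,26] for √189; ℓ=4 ⇒ convergent index 3
step 0: (13, 1)  from 13·(1,0) + (0,1)
step 1: (14, 1)  from 1·(13,1) + (1,0)
step 2: (41, 3)  from 2·(14,1) + (13,1)
step 3: (55, 4)  from 1·(41,3) + (14,1)
(x₁, y₁) = (55, 4);  55² − 189·4² = 1 ✓
n=2: (55,4)∘(55,4) = (55·55+189·4·4, 55·4+4·55) = (6049,440)
n=3: (6049,440)∘(55,4) = (55·6049+189·4·440, 55·440+4·6049) = (665335,48396)
n=4: (665335,48396)∘(55,4) = (55·665335+189·4·48396, 55·48396+4·665335) = (73180801,5323120)
n=5: (73180801,5323120)∘(55,4) = (55·73180801+189·4·5323120, 55·5323120+4·73180801) = (8049222775,585494804)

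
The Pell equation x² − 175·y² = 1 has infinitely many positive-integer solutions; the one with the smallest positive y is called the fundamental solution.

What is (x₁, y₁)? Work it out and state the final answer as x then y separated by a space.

[13; 4,2,1,2,4,26] for √175; ℓ=6 ⇒ convergent index 5
step 0: (13, 1)  from 13·(1,0) + (0,1)
step 1: (53, 4)  from 4·(13,1) + (1,0)
step 2: (119, 9)  from 2·(53,4) + (13,1)
step 3: (172, 13)  from 1·(119,9) + (53,4)
step 4: (463, 35)  from 2·(172,13) + (119,9)
step 5: (2024, 153)  from 4·(463,35) + (172,13)
(x₁, y₁) = (2024, 153);  2024² − 175·153² = 1 ✓

2024 153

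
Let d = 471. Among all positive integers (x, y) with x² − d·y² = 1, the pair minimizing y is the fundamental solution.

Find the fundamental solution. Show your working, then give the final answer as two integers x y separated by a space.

√471 → a₀=21, period (1,2,2,1,3,…,2,1,42); ℓ=14 even so k=13
i=0: a=21 ⇒ p=21, q=1
i=1: a=1 ⇒ p=22, q=1
i=2: a=2 ⇒ p=65, q=3
i=3: a=2 ⇒ p=152, q=7
…
i=5: a=3 ⇒ p=803, q=37
i=6: a=4 ⇒ p=3429, q=158
i=7: a=14 ⇒ p=48809, q=2249
i=8: a=4 ⇒ p=198665, q=9154
i=9: a=3 ⇒ p=644804, q=29711
i=10: a=1 ⇒ p=843469, q=38865
i=11: a=2 ⇒ p=2331742, q=107441
i=12: a=2 ⇒ p=5506953, q=253747
i=13: a=1 ⇒ p=7838695, q=361188
(x₁, y₁) = (7838695, 361188);  7838695² − 471·361188² = 1 ✓

7838695 361188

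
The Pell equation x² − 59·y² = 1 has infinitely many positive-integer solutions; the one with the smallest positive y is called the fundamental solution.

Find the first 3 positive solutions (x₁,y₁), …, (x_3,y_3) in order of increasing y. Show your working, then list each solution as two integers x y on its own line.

√59 = [7; 1,2,7,2,1,14, …], period ℓ=6 (even) → k=5
a_0=7:  p_0=7·1+0=7,  q_0=7·0+1=1
…
a_2=2:  p_2=2·8+7=23,  q_2=2·1+1=3
…
a_4=2:  p_4=2·169+23=361,  q_4=2·22+3=47
a_5=1:  p_5=1·361+169=530,  q_5=1·47+22=69
fundamental: x₁=530, y₁=69  (since 280900 − 59·4761 = 1)
n=2: (530,69)∘(530,69) = (530·530+59·69·69, 530·69+69·530) = (561799,73140)
n=3: (561799,73140)∘(530,69) = (530·561799+59·69·73140, 530·73140+69·561799) = (595506410,77528331)

530 69
561799 73140
595506410 77528331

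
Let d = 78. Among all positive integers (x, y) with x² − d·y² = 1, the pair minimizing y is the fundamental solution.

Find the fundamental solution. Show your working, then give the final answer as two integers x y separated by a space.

53 6

d=78: √d = [8; 1,4,1,16] (ℓ=4, even), read p_3/q_3
k=0  a_k=8  p_k/q_k = 8/1
…
k=2  a_k=4  p_k/q_k = 44/5
k=3  a_k=1  p_k/q_k = 53/6
(x₁, y₁) = (53, 6);  53² − 78·6² = 1 ✓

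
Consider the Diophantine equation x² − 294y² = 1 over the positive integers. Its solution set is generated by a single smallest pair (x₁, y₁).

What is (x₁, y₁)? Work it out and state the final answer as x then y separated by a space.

4801 280

√294 = [17; 6,1,4,1,6,34, …], period ℓ=6 (even) → k=5
k=0  a_k=17  p_k/q_k = 17/1
k=1  a_k=6  p_k/q_k = 103/6
k=2  a_k=1  p_k/q_k = 120/7
k=3  a_k=4  p_k/q_k = 583/34
k=4  a_k=1  p_k/q_k = 703/41
k=5  a_k=6  p_k/q_k = 4801/280
(x₁, y₁) = (4801, 280);  4801² − 294·280² = 1 ✓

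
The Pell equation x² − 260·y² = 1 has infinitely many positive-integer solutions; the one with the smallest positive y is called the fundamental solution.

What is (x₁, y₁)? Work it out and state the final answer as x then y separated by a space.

d=260: √d = [16; 8,32] (ℓ=2, even), read p_1/q_1
k=0  a_k=16  p_k/q_k = 16/1
k=1  a_k=8  p_k/q_k = 129/8
→ (129, 8).  Check: 129²=16641, 260·8²=16640, difference 1.

129 8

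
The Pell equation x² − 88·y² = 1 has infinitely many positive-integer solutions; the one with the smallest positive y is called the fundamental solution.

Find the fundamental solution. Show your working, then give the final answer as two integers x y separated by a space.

[9; 2,1,1,1,2,18] for √88; ℓ=6 ⇒ convergent index 5
a_0=9:  p_0=9·1+0=9,  q_0=9·0+1=1
…
a_2=1:  p_2=1·19+9=28,  q_2=1·2+1=3
…
a_4=1:  p_4=1·47+28=75,  q_4=1·5+3=8
a_5=2:  p_5=2·75+47=197,  q_5=2·8+5=21
fundamental: x₁=197, y₁=21  (since 38809 − 88·441 = 1)

197 21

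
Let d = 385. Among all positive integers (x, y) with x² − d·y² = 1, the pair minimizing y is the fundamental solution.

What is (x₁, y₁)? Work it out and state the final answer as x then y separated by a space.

√385 = [19; 1,1,1,1,1,…,1,1,38, …], period ℓ=16 (even) → k=15
k=0  a_k=19  p_k/q_k = 19/1
k=1  a_k=1  p_k/q_k = 20/1
k=2  a_k=1  p_k/q_k = 39/2
…
k=4  a_k=1  p_k/q_k = 98/5
…
k=7  a_k=1  p_k/q_k = 726/37
k=8  a_k=2  p_k/q_k = 2021/103
…
k=10  a_k=3  p_k/q_k = 10262/523
k=11  a_k=1  p_k/q_k = 13009/663
k=12  a_k=1  p_k/q_k = 23271/1186
k=13  a_k=1  p_k/q_k = 36280/1849
k=14  a_k=1  p_k/q_k = 59551/3035
k=15  a_k=1  p_k/q_k = 95831/4884
fundamental: x₁=95831, y₁=4884  (since 9183580561 − 385·23853456 = 1)

95831 4884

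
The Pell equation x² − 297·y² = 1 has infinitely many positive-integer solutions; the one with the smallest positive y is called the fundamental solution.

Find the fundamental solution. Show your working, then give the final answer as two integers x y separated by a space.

48599 2820

d=297: √d = [17; 4,3,1,1,2,1,1,3,4,34] (ℓ=10, even), read p_9/q_9
step 0: (17, 1)  from 17·(1,0) + (0,1)
step 1: (69, 4)  from 4·(17,1) + (1,0)
…
step 3: (293, 17)  from 1·(224,13) + (69,4)
…
step 8: (11357, 659)  from 3·(3171,184) + (1844,107)
step 9: (48599, 2820)  from 4·(11357,659) + (3171,184)
(x₁, y₁) = (48599, 2820);  48599² − 297·2820² = 1 ✓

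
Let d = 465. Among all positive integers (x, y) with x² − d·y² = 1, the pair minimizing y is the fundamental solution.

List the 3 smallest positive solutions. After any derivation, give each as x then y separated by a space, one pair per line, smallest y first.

15871 736
503777281 23362112
15990898437631 741560158368

√465 → a₀=21, period (1,1,3,2,2,2,3,1,1,42); ℓ=10 even so k=9
a_0=21:  p_0=21·1+0=21,  q_0=21·0+1=1
a_1=1:  p_1=1·21+1=22,  q_1=1·1+0=1
…
a_3=3:  p_3=3·43+22=151,  q_3=3·2+1=7
a_4=2:  p_4=2·151+43=345,  q_4=2·7+2=16
…
a_6=2:  p_6=2·841+345=2027,  q_6=2·39+16=94
…
a_8=1:  p_8=1·6922+2027=8949,  q_8=1·321+94=415
a_9=1:  p_9=1·8949+6922=15871,  q_9=1·415+321=736
(x₁, y₁) = (15871, 736);  15871² − 465·736² = 1 ✓
(x_2, y_2) = (15871·15871 + 465·736·736, 15871·736 + 736·15871) = (503777281, 23362112)
(x_3, y_3) = (15871·503777281 + 465·736·23362112, 15871·23362112 + 736·503777281) = (15990898437631, 741560158368)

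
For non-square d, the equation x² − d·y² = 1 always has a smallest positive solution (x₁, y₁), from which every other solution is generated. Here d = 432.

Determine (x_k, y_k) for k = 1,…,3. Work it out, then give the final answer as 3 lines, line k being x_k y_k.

√432 → a₀=20, period (1,3,1,1,1,3,1,40); ℓ=8 even so k=7
i=0: a=20 ⇒ p=20, q=1
i=1: a=1 ⇒ p=21, q=1
i=2: a=3 ⇒ p=83, q=4
…
i=4: a=1 ⇒ p=187, q=9
i=5: a=1 ⇒ p=291, q=14
i=6: a=3 ⇒ p=1060, q=51
i=7: a=1 ⇒ p=1351, q=65
(x₁, y₁) = (1351, 65);  1351² − 432·65² = 1 ✓
(1351+65√432)^2 = 3650401 + 175630√432
(1351+65√432)^3 = 9863382151 + 474552195√432

1351 65
3650401 175630
9863382151 474552195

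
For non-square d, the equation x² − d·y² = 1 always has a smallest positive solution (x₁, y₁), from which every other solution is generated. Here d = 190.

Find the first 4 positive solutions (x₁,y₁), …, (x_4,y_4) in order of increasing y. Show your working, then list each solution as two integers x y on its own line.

52021 3774
5412368881 392654508
563113683064981 40852560317562
58587473808034384321 4250382080167131096

√190 = [13; 1,3,1,1,1,…,3,1,26, …], period ℓ=14 (even) → k=13
step 0: (13, 1)  from 13·(1,0) + (0,1)
…
step 2: (55, 4)  from 3·(14,1) + (13,1)
step 3: (69, 5)  from 1·(55,4) + (14,1)
…
step 8: (2936, 213)  from 2·(1213,88) + (510,37)
step 9: (4149, 301)  from 1·(2936,213) + (1213,88)
step 10: (7085, 514)  from 1·(4149,301) + (2936,213)
step 11: (11234, 815)  from 1·(7085,514) + (4149,301)
step 12: (40787, 2959)  from 3·(11234,815) + (7085,514)
step 13: (52021, 3774)  from 1·(40787,2959) + (11234,815)
(x₁, y₁) = (52021, 3774);  52021² − 190·3774² = 1 ✓
k=2:  x_2 = 52021·52021+190·3774·3774 = 5412368881,  y_2 = 52021·3774+3774·52021 = 392654508
k=3:  x_3 = 52021·5412368881+190·3774·392654508 = 563113683064981,  y_3 = 52021·392654508+3774·5412368881 = 40852560317562
k=4:  x_4 = 52021·563113683064981+190·3774·40852560317562 = 58587473808034384321,  y_4 = 52021·40852560317562+3774·563113683064981 = 4250382080167131096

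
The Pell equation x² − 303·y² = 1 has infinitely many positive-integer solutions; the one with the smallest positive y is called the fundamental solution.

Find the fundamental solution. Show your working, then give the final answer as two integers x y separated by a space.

2524 145

d=303: √d = [17; 2,2,5,2,2,34] (ℓ=6, even), read p_5/q_5
step 0: (17, 1)  from 17·(1,0) + (0,1)
step 1: (35, 2)  from 2·(17,1) + (1,0)
step 2: (87, 5)  from 2·(35,2) + (17,1)
…
step 4: (1027, 59)  from 2·(470,27) + (87,5)
step 5: (2524, 145)  from 2·(1027,59) + (470,27)
→ (2524, 145).  Check: 2524²=6370576, 303·145²=6370575, difference 1.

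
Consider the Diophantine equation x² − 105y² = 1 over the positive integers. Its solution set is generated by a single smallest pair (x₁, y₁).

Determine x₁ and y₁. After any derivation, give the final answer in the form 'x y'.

√105 = [10; 4,20, …], period ℓ=2 (even) → k=1
k=0  a_k=10  p_k/q_k = 10/1
k=1  a_k=4  p_k/q_k = 41/4
→ (41, 4).  Check: 41²=1681, 105·4²=1680, difference 1.

41 4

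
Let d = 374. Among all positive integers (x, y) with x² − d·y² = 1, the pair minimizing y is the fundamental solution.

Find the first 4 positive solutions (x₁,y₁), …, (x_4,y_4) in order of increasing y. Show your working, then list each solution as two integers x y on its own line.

3365 174
22646449 1171020
152410598405 7880964426
1025723304619201 53038889415960

[19; 2,1,18,1,2,38] for √374; ℓ=6 ⇒ convergent index 5
a_0=19:  p_0=19·1+0=19,  q_0=19·0+1=1
…
a_2=1:  p_2=1·39+19=58,  q_2=1·2+1=3
…
a_4=1:  p_4=1·1083+58=1141,  q_4=1·56+3=59
a_5=2:  p_5=2·1141+1083=3365,  q_5=2·59+56=174
fundamental: x₁=3365, y₁=174  (since 11323225 − 374·30276 = 1)
n=2: (3365,174)∘(3365,174) = (3365·3365+374·174·174, 3365·174+174·3365) = (22646449,1171020)
n=3: (22646449,1171020)∘(3365,174) = (3365·22646449+374·174·1171020, 3365·1171020+174·22646449) = (152410598405,7880964426)
n=4: (152410598405,7880964426)∘(3365,174) = (3365·152410598405+374·174·7880964426, 3365·7880964426+174·152410598405) = (1025723304619201,53038889415960)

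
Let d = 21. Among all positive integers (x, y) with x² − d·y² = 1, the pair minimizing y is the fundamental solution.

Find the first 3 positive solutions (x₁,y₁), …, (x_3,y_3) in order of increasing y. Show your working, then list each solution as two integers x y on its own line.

55 12
6049 1320
665335 145188

[4; 1,1,2,1,1,8] for √21; ℓ=6 ⇒ convergent index 5
i=0: a=4 ⇒ p=4, q=1
…
i=2: a=1 ⇒ p=9, q=2
i=3: a=2 ⇒ p=23, q=5
i=4: a=1 ⇒ p=32, q=7
i=5: a=1 ⇒ p=55, q=12
→ (55, 12).  Check: 55²=3025, 21·12²=3024, difference 1.
(x_2, y_2) = (55·55 + 21·12·12, 55·12 + 12·55) = (6049, 1320)
(x_3, y_3) = (55·6049 + 21·12·1320, 55·1320 + 12·6049) = (665335, 145188)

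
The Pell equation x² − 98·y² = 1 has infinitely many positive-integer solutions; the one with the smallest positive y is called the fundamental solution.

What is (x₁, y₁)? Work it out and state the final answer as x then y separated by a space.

√98 = [9; 1,8,1,18, …], period ℓ=4 (even) → k=3
k=0  a_k=9  p_k/q_k = 9/1
…
k=2  a_k=8  p_k/q_k = 89/9
k=3  a_k=1  p_k/q_k = 99/10
(x₁, y₁) = (99, 10);  99² − 98·10² = 1 ✓

99 10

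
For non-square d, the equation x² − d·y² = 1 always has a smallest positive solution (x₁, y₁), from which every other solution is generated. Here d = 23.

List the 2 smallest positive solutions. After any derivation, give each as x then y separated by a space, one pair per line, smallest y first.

[4; 1,3,1,8] for √23; ℓ=4 ⇒ convergent index 3
i=0: a=4 ⇒ p=4, q=1
…
i=2: a=3 ⇒ p=19, q=4
i=3: a=1 ⇒ p=24, q=5
fundamental: x₁=24, y₁=5  (since 576 − 23·25 = 1)
n=2: (24,5)∘(24,5) = (24·24+23·5·5, 24·5+5·24) = (1151,240)

24 5
1151 240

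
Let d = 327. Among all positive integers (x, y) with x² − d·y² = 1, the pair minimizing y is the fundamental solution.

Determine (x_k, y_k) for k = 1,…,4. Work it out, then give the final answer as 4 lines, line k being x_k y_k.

d=327: √d = [18; 12,36] (ℓ=2, even), read p_1/q_1
i=0: a=18 ⇒ p=18, q=1
i=1: a=12 ⇒ p=217, q=12
fundamental: x₁=217, y₁=12  (since 47089 − 327·144 = 1)
(x_2, y_2) = (217·217 + 327·12·12, 217·12 + 12·217) = (94177, 5208)
(x_3, y_3) = (217·94177 + 327·12·5208, 217·5208 + 12·94177) = (40872601, 2260260)
(x_4, y_4) = (217·40872601 + 327·12·2260260, 217·2260260 + 12·40872601) = (17738614657, 980947632)

217 12
94177 5208
40872601 2260260
17738614657 980947632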